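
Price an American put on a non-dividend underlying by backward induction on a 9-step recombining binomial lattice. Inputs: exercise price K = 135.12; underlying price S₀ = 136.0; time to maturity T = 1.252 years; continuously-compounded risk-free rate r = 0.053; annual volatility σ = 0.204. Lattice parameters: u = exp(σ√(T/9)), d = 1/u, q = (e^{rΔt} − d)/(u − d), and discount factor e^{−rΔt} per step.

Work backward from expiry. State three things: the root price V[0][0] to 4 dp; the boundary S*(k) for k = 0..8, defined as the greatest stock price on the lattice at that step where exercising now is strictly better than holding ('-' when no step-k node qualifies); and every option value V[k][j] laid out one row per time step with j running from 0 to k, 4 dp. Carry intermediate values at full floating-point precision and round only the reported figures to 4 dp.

params: Δt=0.13911 u=1.07906 d=0.92674 q=0.52957 e^(-rΔt)=0.99265
t_9 payoffs: 66.5489 55.2784 42.1553 26.8754 9.0840 0.0000 0.0000 0.0000 0.0000 0.0000
t_8: node(8,0) S=73.9921 payoff=61.1279 vs cont=60.1354 → 61.1279 [stop]  node(8,1) S=86.1536 payoff=48.9664 vs cont=47.9738 → 48.9664 [stop]  node(8,2) S=100.3141 payoff=34.8059 vs cont=33.8133 → 34.8059 [stop]  node(8,3) S=116.8021 payoff=18.3179 vs cont=17.3254 → 18.3179 [stop]  node(8,4) S=136.0000 payoff=0.0000 vs cont=4.2420 → 4.2420 [wait]  node(8,5) S=158.3534 payoff=0.0000 vs cont=0.0000 → 0.0000 [wait]  node(8,6) S=184.3808 payoff=0.0000 vs cont=0.0000 → 0.0000 [wait]  node(8,7) S=214.6862 payoff=0.0000 vs cont=0.0000 → 0.0000 [wait]  node(8,8) S=249.9727 payoff=0.0000 vs cont=0.0000 → 0.0000 [wait]  ⇒ S*(8)=116.8021
t_7: node(7,0) S=79.8416 payoff=55.2784 vs cont=54.2858 → 55.2784 [stop]  node(7,1) S=92.9647 payoff=42.1553 vs cont=41.1628 → 42.1553 [stop]  node(7,2) S=108.2446 payoff=26.8754 vs cont=25.8828 → 26.8754 [stop]  node(7,3) S=126.0360 payoff=9.0840 vs cont=10.7839 → 10.7839 [wait]  node(7,4) S=146.7517 payoff=0.0000 vs cont=1.9809 → 1.9809 [wait]  node(7,5) S=170.8723 payoff=0.0000 vs cont=0.0000 → 0.0000 [wait]  node(7,6) S=198.9573 payoff=0.0000 vs cont=0.0000 → 0.0000 [wait]  node(7,7) S=231.6586 payoff=0.0000 vs cont=0.0000 → 0.0000 [wait]  ⇒ S*(7)=108.2446
t_6: node(6,0) S=86.1536 payoff=48.9664 vs cont=47.9738 → 48.9664 [stop]  node(6,1) S=100.3141 payoff=34.8059 vs cont=33.8133 → 34.8059 [stop]  node(6,2) S=116.8021 payoff=18.3179 vs cont=18.2190 → 18.3179 [stop]  node(6,3) S=136.0000 payoff=0.0000 vs cont=6.0771 → 6.0771 [wait]  node(6,4) S=158.3534 payoff=0.0000 vs cont=0.9250 → 0.9250 [wait]  node(6,5) S=184.3808 payoff=0.0000 vs cont=0.0000 → 0.0000 [wait]  node(6,6) S=214.6862 payoff=0.0000 vs cont=0.0000 → 0.0000 [wait]  ⇒ S*(6)=116.8021
t_5: node(5,0) S=92.9647 payoff=42.1553 vs cont=41.1628 → 42.1553 [stop]  node(5,1) S=108.2446 payoff=26.8754 vs cont=25.8828 → 26.8754 [stop]  node(5,2) S=126.0360 payoff=9.0840 vs cont=11.7486 → 11.7486 [wait]  node(5,3) S=146.7517 payoff=0.0000 vs cont=3.3241 → 3.3241 [wait]  node(5,4) S=170.8723 payoff=0.0000 vs cont=0.4320 → 0.4320 [wait]  node(5,5) S=198.9573 payoff=0.0000 vs cont=0.0000 → 0.0000 [wait]  ⇒ S*(5)=108.2446
t_4: node(4,0) S=100.3141 payoff=34.8059 vs cont=33.8133 → 34.8059 [stop]  node(4,1) S=116.8021 payoff=18.3179 vs cont=18.7261 → 18.7261 [wait]  node(4,2) S=136.0000 payoff=0.0000 vs cont=7.2337 → 7.2337 [wait]  node(4,3) S=158.3534 payoff=0.0000 vs cont=1.7794 → 1.7794 [wait]  node(4,4) S=184.3808 payoff=0.0000 vs cont=0.2017 → 0.2017 [wait]  ⇒ S*(4)=100.3141
t_3: node(3,0) S=108.2446 payoff=26.8754 vs cont=26.0974 → 26.8754 [stop]  node(3,1) S=126.0360 payoff=9.0840 vs cont=12.5473 → 12.5473 [wait]  node(3,2) S=146.7517 payoff=0.0000 vs cont=4.3134 → 4.3134 [wait]  node(3,3) S=170.8723 payoff=0.0000 vs cont=0.9370 → 0.9370 [wait]  ⇒ S*(3)=108.2446
t_2: node(2,0) S=116.8021 payoff=18.3179 vs cont=19.1460 → 19.1460 [wait]  node(2,1) S=136.0000 payoff=0.0000 vs cont=8.1267 → 8.1267 [wait]  node(2,2) S=158.3534 payoff=0.0000 vs cont=2.5068 → 2.5068 [wait]  ⇒ S*(2)=-
t_1: node(1,0) S=126.0360 payoff=9.0840 vs cont=13.2127 → 13.2127 [wait]  node(1,1) S=146.7517 payoff=0.0000 vs cont=5.1127 → 5.1127 [wait]  ⇒ S*(1)=-
t_0: node(0,0) S=136.0000 payoff=0.0000 vs cont=8.8577 → 8.8577 [wait]  ⇒ S*(0)=-

price = 8.8577
boundary = - - - 108.2446 100.3141 108.2446 116.8021 108.2446 116.8021
tree:
8.8577
13.2127 5.1127
19.1460 8.1267 2.5068
26.8754 12.5473 4.3134 0.9370
34.8059 18.7261 7.2337 1.7794 0.2017
42.1553 26.8754 11.7486 3.3241 0.4320 0.0000
48.9664 34.8059 18.3179 6.0771 0.9250 0.0000 0.0000
55.2784 42.1553 26.8754 10.7839 1.9809 0.0000 0.0000 0.0000
61.1279 48.9664 34.8059 18.3179 4.2420 0.0000 0.0000 0.0000 0.0000
66.5489 55.2784 42.1553 26.8754 9.0840 0.0000 0.0000 0.0000 0.0000 0.0000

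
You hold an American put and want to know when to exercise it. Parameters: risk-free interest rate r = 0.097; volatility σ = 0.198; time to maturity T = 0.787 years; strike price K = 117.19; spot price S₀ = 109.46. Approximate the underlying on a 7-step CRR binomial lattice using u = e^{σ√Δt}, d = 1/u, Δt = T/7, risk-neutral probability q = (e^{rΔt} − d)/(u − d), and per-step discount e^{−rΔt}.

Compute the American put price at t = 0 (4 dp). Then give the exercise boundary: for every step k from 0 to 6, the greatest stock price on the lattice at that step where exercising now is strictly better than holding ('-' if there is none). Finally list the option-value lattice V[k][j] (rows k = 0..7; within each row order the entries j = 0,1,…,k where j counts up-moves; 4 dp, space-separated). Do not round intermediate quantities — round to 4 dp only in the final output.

Δt=0.11243, u=1.06864, d=0.93577, q=0.56593, disc=e^(-rΔt)=0.98915
k=7 terminal: V=max(K-S,0) → 48.4158 38.6500 27.4974 14.7611 0.2163 0.0000 0.0000 0.0000
k=6: j=0 S=73.4951 intr=43.6949 cont=42.4238 V=43.6949[EX]; j=1 S=83.9313 intr=33.2587 cont=31.9876 V=33.2587[EX]; j=2 S=95.8495 intr=21.3405 cont=20.0695 V=21.3405[EX]; j=3 S=109.4600 intr=7.7300 cont=6.4589 V=7.7300[EX]; j=4 S=125.0032 intr=0.0000 cont=0.0929 V=0.0929[hold]; j=5 S=142.7535 intr=0.0000 cont=0.0000 V=0.0000[hold]; j=6 S=163.0244 intr=0.0000 cont=0.0000 V=0.0000[hold]  S*(6)=109.4600
k=5: j=0 S=78.5400 intr=38.6500 cont=37.3789 V=38.6500[EX]; j=1 S=89.6926 intr=27.4974 cont=26.2263 V=27.4974[EX]; j=2 S=102.4289 intr=14.7611 cont=13.4900 V=14.7611[EX]; j=3 S=116.9737 intr=0.2163 cont=3.3710 V=3.3710[hold]; j=4 S=133.5839 intr=0.0000 cont=0.0399 V=0.0399[hold]; j=5 S=152.5527 intr=0.0000 cont=0.0000 V=0.0000[hold]  S*(5)=102.4289
k=4: j=0 S=83.9313 intr=33.2587 cont=31.9876 V=33.2587[EX]; j=1 S=95.8495 intr=21.3405 cont=20.0695 V=21.3405[EX]; j=2 S=109.4600 intr=7.7300 cont=8.2249 V=8.2249[hold]; j=3 S=125.0032 intr=0.0000 cont=1.4697 V=1.4697[hold]; j=4 S=142.7535 intr=0.0000 cont=0.0171 V=0.0171[hold]  S*(4)=95.8495
k=3: j=0 S=89.6926 intr=27.4974 cont=26.2263 V=27.4974[EX]; j=1 S=102.4289 intr=14.7611 cont=13.7670 V=14.7611[EX]; j=2 S=116.9737 intr=0.2163 cont=4.3542 V=4.3542[hold]; j=3 S=133.5839 intr=0.0000 cont=0.6406 V=0.6406[hold]  S*(3)=102.4289
k=2: j=0 S=95.8495 intr=21.3405 cont=20.0695 V=21.3405[EX]; j=1 S=109.4600 intr=7.7300 cont=8.7753 V=8.7753[hold]; j=2 S=125.0032 intr=0.0000 cont=2.2281 V=2.2281[hold]  S*(2)=95.8495
k=1: j=0 S=102.4289 intr=14.7611 cont=14.0751 V=14.7611[EX]; j=1 S=116.9737 intr=0.2163 cont=5.0151 V=5.0151[hold]  S*(1)=102.4289
k=0: j=0 S=109.4600 intr=7.7300 cont=9.1452 V=9.1452[hold]  S*(0)=-

price = 9.1452
boundary = - 102.4289 95.8495 102.4289 95.8495 102.4289 109.4600
tree:
9.1452
14.7611 5.0151
21.3405 8.7753 2.2281
27.4974 14.7611 4.3542 0.6406
33.2587 21.3405 8.2249 1.4697 0.0171
38.6500 27.4974 14.7611 3.3710 0.0399 0.0000
43.6949 33.2587 21.3405 7.7300 0.0929 0.0000 0.0000
48.4158 38.6500 27.4974 14.7611 0.2163 0.0000 0.0000 0.0000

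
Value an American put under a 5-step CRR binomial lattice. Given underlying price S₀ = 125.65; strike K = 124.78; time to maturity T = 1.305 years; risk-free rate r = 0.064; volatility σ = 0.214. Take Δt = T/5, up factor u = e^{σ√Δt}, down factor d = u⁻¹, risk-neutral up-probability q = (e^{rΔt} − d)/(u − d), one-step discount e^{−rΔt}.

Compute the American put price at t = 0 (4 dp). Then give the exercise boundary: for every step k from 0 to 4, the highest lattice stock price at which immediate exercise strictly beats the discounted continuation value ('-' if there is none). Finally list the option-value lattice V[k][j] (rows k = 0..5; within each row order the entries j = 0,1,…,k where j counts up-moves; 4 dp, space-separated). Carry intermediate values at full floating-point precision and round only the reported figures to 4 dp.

Δt=0.26100  u=1.11553  d=0.89644  q=0.54958  discount=0.98343
step 5 (expiry): payoffs max(K−S,0) = 52.0425 34.2651 12.1428 0.0000 0.0000 0.0000
step 4: (k=4,j=0): S=81.1408, (K−S)⁺=43.6392, hold=41.5722 ⇒ V=43.6392 exercise | (k=4,j=1): S=100.9720, (K−S)⁺=23.8080, hold=21.7410 ⇒ V=23.8080 exercise | (k=4,j=2): S=125.6500, (K−S)⁺=0.0000, hold=5.3788 ⇒ V=5.3788 continue | (k=4,j=3): S=156.3595, (K−S)⁺=0.0000, hold=0.0000 ⇒ V=0.0000 continue | (k=4,j=4): S=194.5745, (K−S)⁺=0.0000, hold=0.0000 ⇒ V=0.0000 continue  boundary S*=100.9720
step 3: (k=3,j=0): S=90.5149, (K−S)⁺=34.2651, hold=32.1981 ⇒ V=34.2651 exercise | (k=3,j=1): S=112.6372, (K−S)⁺=12.1428, hold=13.4532 ⇒ V=13.4532 continue | (k=3,j=2): S=140.1662, (K−S)⁺=0.0000, hold=2.3826 ⇒ V=2.3826 continue | (k=3,j=3): S=174.4235, (K−S)⁺=0.0000, hold=0.0000 ⇒ V=0.0000 continue  boundary S*=90.5149
step 2: (k=2,j=0): S=100.9720, (K−S)⁺=23.8080, hold=22.4492 ⇒ V=23.8080 exercise | (k=2,j=1): S=125.6500, (K−S)⁺=0.0000, hold=7.2470 ⇒ V=7.2470 continue | (k=2,j=2): S=156.3595, (K−S)⁺=0.0000, hold=1.0554 ⇒ V=1.0554 continue  boundary S*=100.9720
step 1: (k=1,j=0): S=112.6372, (K−S)⁺=12.1428, hold=14.4628 ⇒ V=14.4628 continue | (k=1,j=1): S=140.1662, (K−S)⁺=0.0000, hold=3.7805 ⇒ V=3.7805 continue  boundary S*=-
step 0: (k=0,j=0): S=125.6500, (K−S)⁺=0.0000, hold=8.4498 ⇒ V=8.4498 continue  boundary S*=-

price = 8.4498
boundary = - - 100.9720 90.5149 100.9720
tree:
8.4498
14.4628 3.7805
23.8080 7.2470 1.0554
34.2651 13.4532 2.3826 0.0000
43.6392 23.8080 5.3788 0.0000 0.0000
52.0425 34.2651 12.1428 0.0000 0.0000 0.0000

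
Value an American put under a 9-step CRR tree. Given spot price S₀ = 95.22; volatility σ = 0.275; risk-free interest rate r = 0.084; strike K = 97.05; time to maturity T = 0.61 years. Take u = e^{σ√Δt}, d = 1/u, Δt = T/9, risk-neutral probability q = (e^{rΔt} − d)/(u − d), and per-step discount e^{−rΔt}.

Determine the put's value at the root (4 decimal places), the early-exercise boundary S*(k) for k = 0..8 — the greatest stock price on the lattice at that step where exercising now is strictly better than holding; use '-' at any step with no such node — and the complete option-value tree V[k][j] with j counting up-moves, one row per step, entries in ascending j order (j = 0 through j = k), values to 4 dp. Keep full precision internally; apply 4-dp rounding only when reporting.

price = 7.3013
boundary = - - - 76.8156 71.5083 76.8156 82.5168 76.8156 82.5168
tree:
7.3013
10.5793 4.3788
14.8730 6.7625 2.2435
20.2344 10.1252 3.7566 0.8822
25.5417 14.6190 6.1201 1.6331 0.2041
30.4822 20.2344 9.6358 2.9670 0.4293 0.0000
35.0815 25.5417 14.5332 5.2558 0.9031 0.0000 0.0000
39.3630 30.4822 20.2344 8.9826 1.8999 0.0000 0.0000 0.0000
43.3486 35.0815 25.5417 14.5332 3.9970 0.0000 0.0000 0.0000 0.0000
47.0589 39.3630 30.4822 20.2344 8.4089 0.0000 0.0000 0.0000 0.0000 0.0000

Δt=0.06778  u=1.07422  d=0.93091  q=0.52195  discount=0.99432
step 9 (expiry): payoffs max(K−S,0) = 47.0589 39.3630 30.4822 20.2344 8.4089 0.0000 0.0000 0.0000 0.0000 0.0000
step 8: (k=8,j=0): S=53.7014, (K−S)⁺=43.3486, hold=42.7977 ⇒ V=43.3486 exercise | (k=8,j=1): S=61.9685, (K−S)⁺=35.0815, hold=34.5305 ⇒ V=35.0815 exercise | (k=8,j=2): S=71.5083, (K−S)⁺=25.5417, hold=24.9907 ⇒ V=25.5417 exercise | (k=8,j=3): S=82.5168, (K−S)⁺=14.5332, hold=13.9822 ⇒ V=14.5332 exercise | (k=8,j=4): S=95.2200, (K−S)⁺=1.8300, hold=3.9970 ⇒ V=3.9970 continue | (k=8,j=5): S=109.8788, (K−S)⁺=0.0000, hold=0.0000 ⇒ V=0.0000 continue | (k=8,j=6): S=126.7943, (K−S)⁺=0.0000, hold=0.0000 ⇒ V=0.0000 continue | (k=8,j=7): S=146.3138, (K−S)⁺=0.0000, hold=0.0000 ⇒ V=0.0000 continue | (k=8,j=8): S=168.8383, (K−S)⁺=0.0000, hold=0.0000 ⇒ V=0.0000 continue  boundary S*=82.5168
step 7: (k=7,j=0): S=57.6870, (K−S)⁺=39.3630, hold=38.8120 ⇒ V=39.3630 exercise | (k=7,j=1): S=66.5678, (K−S)⁺=30.4822, hold=29.9313 ⇒ V=30.4822 exercise | (k=7,j=2): S=76.8156, (K−S)⁺=20.2344, hold=19.6834 ⇒ V=20.2344 exercise | (k=7,j=3): S=88.6411, (K−S)⁺=8.4089, hold=8.9826 ⇒ V=8.9826 continue | (k=7,j=4): S=102.2871, (K−S)⁺=0.0000, hold=1.8999 ⇒ V=1.8999 continue | (k=7,j=5): S=118.0339, (K−S)⁺=0.0000, hold=0.0000 ⇒ V=0.0000 continue | (k=7,j=6): S=136.2048, (K−S)⁺=0.0000, hold=0.0000 ⇒ V=0.0000 continue | (k=7,j=7): S=157.1731, (K−S)⁺=0.0000, hold=0.0000 ⇒ V=0.0000 continue  boundary S*=76.8156
step 6: (k=6,j=0): S=61.9685, (K−S)⁺=35.0815, hold=34.5305 ⇒ V=35.0815 exercise | (k=6,j=1): S=71.5083, (K−S)⁺=25.5417, hold=24.9907 ⇒ V=25.5417 exercise | (k=6,j=2): S=82.5168, (K−S)⁺=14.5332, hold=14.2800 ⇒ V=14.5332 exercise | (k=6,j=3): S=95.2200, (K−S)⁺=1.8300, hold=5.2558 ⇒ V=5.2558 continue | (k=6,j=4): S=109.8788, (K−S)⁺=0.0000, hold=0.9031 ⇒ V=0.9031 continue | (k=6,j=5): S=126.7943, (K−S)⁺=0.0000, hold=0.0000 ⇒ V=0.0000 continue | (k=6,j=6): S=146.3138, (K−S)⁺=0.0000, hold=0.0000 ⇒ V=0.0000 continue  boundary S*=82.5168
step 5: (k=5,j=0): S=66.5678, (K−S)⁺=30.4822, hold=29.9313 ⇒ V=30.4822 exercise | (k=5,j=1): S=76.8156, (K−S)⁺=20.2344, hold=19.6834 ⇒ V=20.2344 exercise | (k=5,j=2): S=88.6411, (K−S)⁺=8.4089, hold=9.6358 ⇒ V=9.6358 continue | (k=5,j=3): S=102.2871, (K−S)⁺=0.0000, hold=2.9670 ⇒ V=2.9670 continue | (k=5,j=4): S=118.0339, (K−S)⁺=0.0000, hold=0.4293 ⇒ V=0.4293 continue | (k=5,j=5): S=136.2048, (K−S)⁺=0.0000, hold=0.0000 ⇒ V=0.0000 continue  boundary S*=76.8156
step 4: (k=4,j=0): S=71.5083, (K−S)⁺=25.5417, hold=24.9907 ⇒ V=25.5417 exercise | (k=4,j=1): S=82.5168, (K−S)⁺=14.5332, hold=14.6190 ⇒ V=14.6190 continue | (k=4,j=2): S=95.2200, (K−S)⁺=1.8300, hold=6.1201 ⇒ V=6.1201 continue | (k=4,j=3): S=109.8788, (K−S)⁺=0.0000, hold=1.6331 ⇒ V=1.6331 continue | (k=4,j=4): S=126.7943, (K−S)⁺=0.0000, hold=0.2041 ⇒ V=0.2041 continue  boundary S*=71.5083
step 3: (k=3,j=0): S=76.8156, (K−S)⁺=20.2344, hold=19.7279 ⇒ V=20.2344 exercise | (k=3,j=1): S=88.6411, (K−S)⁺=8.4089, hold=10.1252 ⇒ V=10.1252 continue | (k=3,j=2): S=102.2871, (K−S)⁺=0.0000, hold=3.7566 ⇒ V=3.7566 continue | (k=3,j=3): S=118.0339, (K−S)⁺=0.0000, hold=0.8822 ⇒ V=0.8822 continue  boundary S*=76.8156
step 2: (k=2,j=0): S=82.5168, (K−S)⁺=14.5332, hold=14.8730 ⇒ V=14.8730 continue | (k=2,j=1): S=95.2200, (K−S)⁺=1.8300, hold=6.7625 ⇒ V=6.7625 continue | (k=2,j=2): S=109.8788, (K−S)⁺=0.0000, hold=2.2435 ⇒ V=2.2435 continue  boundary S*=-
step 1: (k=1,j=0): S=88.6411, (K−S)⁺=8.4089, hold=10.5793 ⇒ V=10.5793 continue | (k=1,j=1): S=102.2871, (K−S)⁺=0.0000, hold=4.3788 ⇒ V=4.3788 continue  boundary S*=-
step 0: (k=0,j=0): S=95.2200, (K−S)⁺=1.8300, hold=7.3013 ⇒ V=7.3013 continue  boundary S*=-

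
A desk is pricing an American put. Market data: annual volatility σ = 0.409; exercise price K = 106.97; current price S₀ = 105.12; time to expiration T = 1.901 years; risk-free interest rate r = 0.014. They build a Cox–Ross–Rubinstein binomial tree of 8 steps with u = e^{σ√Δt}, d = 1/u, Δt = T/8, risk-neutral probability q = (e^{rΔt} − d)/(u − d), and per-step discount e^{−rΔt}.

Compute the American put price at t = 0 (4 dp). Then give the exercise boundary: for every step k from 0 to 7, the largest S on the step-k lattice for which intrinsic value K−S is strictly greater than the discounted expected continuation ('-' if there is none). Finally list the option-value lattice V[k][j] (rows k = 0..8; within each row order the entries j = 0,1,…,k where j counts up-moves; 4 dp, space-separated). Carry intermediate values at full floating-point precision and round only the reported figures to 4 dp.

params: Δt=0.23763 u=1.22064 d=0.81924 q=0.45862 e^(-rΔt)=0.99668
t_8 payoffs: 85.6402 75.1894 59.6182 36.4177 1.8500 0.0000 0.0000 0.0000 0.0000
t_7: node(7,0) S=26.0360 payoff=80.9340 vs cont=80.5787 → 80.9340 [stop]  node(7,1) S=38.7926 payoff=68.1774 vs cont=67.8221 → 68.1774 [stop]  node(7,2) S=57.7995 payoff=49.1705 vs cont=48.8153 → 49.1705 [stop]  node(7,3) S=86.1188 payoff=20.8512 vs cont=20.4959 → 20.8512 [stop]  node(7,4) S=128.3136 payoff=0.0000 vs cont=0.9982 → 0.9982 [wait]  node(7,5) S=191.1820 payoff=0.0000 vs cont=0.0000 → 0.0000 [wait]  node(7,6) S=284.8534 payoff=0.0000 vs cont=0.0000 → 0.0000 [wait]  node(7,7) S=424.4199 payoff=0.0000 vs cont=0.0000 → 0.0000 [wait]  ⇒ S*(7)=86.1188
t_6: node(6,0) S=31.7806 payoff=75.1894 vs cont=74.8341 → 75.1894 [stop]  node(6,1) S=47.3518 payoff=59.6182 vs cont=59.2629 → 59.6182 [stop]  node(6,2) S=70.5523 payoff=36.4177 vs cont=36.0625 → 36.4177 [stop]  node(6,3) S=105.1200 payoff=1.8500 vs cont=11.7071 → 11.7071 [wait]  node(6,4) S=156.6245 payoff=0.0000 vs cont=0.5386 → 0.5386 [wait]  node(6,5) S=233.3642 payoff=0.0000 vs cont=0.0000 → 0.0000 [wait]  node(6,6) S=347.7031 payoff=0.0000 vs cont=0.0000 → 0.0000 [wait]  ⇒ S*(6)=70.5523
t_5: node(5,0) S=38.7926 payoff=68.1774 vs cont=67.8221 → 68.1774 [stop]  node(5,1) S=57.7995 payoff=49.1705 vs cont=48.8153 → 49.1705 [stop]  node(5,2) S=86.1188 payoff=20.8512 vs cont=25.0016 → 25.0016 [wait]  node(5,3) S=128.3136 payoff=0.0000 vs cont=6.5631 → 6.5631 [wait]  node(5,4) S=191.1820 payoff=0.0000 vs cont=0.2906 → 0.2906 [wait]  node(5,5) S=284.8534 payoff=0.0000 vs cont=0.0000 → 0.0000 [wait]  ⇒ S*(5)=57.7995
t_4: node(4,0) S=47.3518 payoff=59.6182 vs cont=59.2629 → 59.6182 [stop]  node(4,1) S=70.5523 payoff=36.4177 vs cont=37.9596 → 37.9596 [wait]  node(4,2) S=105.1200 payoff=1.8500 vs cont=16.4903 → 16.4903 [wait]  node(4,3) S=156.6245 payoff=0.0000 vs cont=3.6742 → 3.6742 [wait]  node(4,4) S=233.3642 payoff=0.0000 vs cont=0.1568 → 0.1568 [wait]  ⇒ S*(4)=47.3518
t_3: node(3,0) S=57.7995 payoff=49.1705 vs cont=49.5201 → 49.5201 [wait]  node(3,1) S=86.1188 payoff=20.8512 vs cont=28.0200 → 28.0200 [wait]  node(3,2) S=128.3136 payoff=0.0000 vs cont=10.5773 → 10.5773 [wait]  node(3,3) S=191.1820 payoff=0.0000 vs cont=2.0542 → 2.0542 [wait]  ⇒ S*(3)=-
t_2: node(2,0) S=70.5523 payoff=36.4177 vs cont=39.5279 → 39.5279 [wait]  node(2,1) S=105.1200 payoff=1.8500 vs cont=19.9539 → 19.9539 [wait]  node(2,2) S=156.6245 payoff=0.0000 vs cont=6.6463 → 6.6463 [wait]  ⇒ S*(2)=-
t_1: node(1,0) S=86.1188 payoff=20.8512 vs cont=30.4493 → 30.4493 [wait]  node(1,1) S=128.3136 payoff=0.0000 vs cont=13.8047 → 13.8047 [wait]  ⇒ S*(1)=-
t_0: node(0,0) S=105.1200 payoff=1.8500 vs cont=22.7400 → 22.7400 [wait]  ⇒ S*(0)=-

price = 22.7400
boundary = - - - - 47.3518 57.7995 70.5523 86.1188
tree:
22.7400
30.4493 13.8047
39.5279 19.9539 6.6463
49.5201 28.0200 10.5773 2.0542
59.6182 37.9596 16.4903 3.6742 0.1568
68.1774 49.1705 25.0016 6.5631 0.2906 0.0000
75.1894 59.6182 36.4177 11.7071 0.5386 0.0000 0.0000
80.9340 68.1774 49.1705 20.8512 0.9982 0.0000 0.0000 0.0000
85.6402 75.1894 59.6182 36.4177 1.8500 0.0000 0.0000 0.0000 0.0000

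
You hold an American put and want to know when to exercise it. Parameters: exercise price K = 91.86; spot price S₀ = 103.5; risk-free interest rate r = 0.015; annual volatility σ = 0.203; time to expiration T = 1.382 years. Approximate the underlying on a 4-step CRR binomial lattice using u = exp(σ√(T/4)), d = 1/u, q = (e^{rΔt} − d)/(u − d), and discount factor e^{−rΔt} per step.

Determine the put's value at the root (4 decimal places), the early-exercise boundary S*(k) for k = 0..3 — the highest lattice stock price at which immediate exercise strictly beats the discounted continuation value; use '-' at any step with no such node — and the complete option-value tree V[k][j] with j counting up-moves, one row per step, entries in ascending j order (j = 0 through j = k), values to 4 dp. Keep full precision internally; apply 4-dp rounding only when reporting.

price = 4.4775
boundary = - - - 72.3566
tree:
4.4775
7.5666 1.3344
12.4140 2.6400 0.0000
19.5034 5.2231 0.0000 0.0000
27.6420 10.3335 0.0000 0.0000 0.0000

Δt=0.34550  u=1.12673  d=0.88752  q=0.49193  discount=0.99483
step 4 (expiry): payoffs max(K−S,0) = 27.6420 10.3335 0.0000 0.0000 0.0000
step 3: (k=3,j=0): S=72.3566, (K−S)⁺=19.5034, hold=19.0286 ⇒ V=19.5034 exercise | (k=3,j=1): S=91.8585, (K−S)⁺=0.0015, hold=5.2231 ⇒ V=5.2231 continue | (k=3,j=2): S=116.6168, (K−S)⁺=0.0000, hold=0.0000 ⇒ V=0.0000 continue | (k=3,j=3): S=148.0481, (K−S)⁺=0.0000, hold=0.0000 ⇒ V=0.0000 continue  boundary S*=72.3566
step 2: (k=2,j=0): S=81.5265, (K−S)⁺=10.3335, hold=12.4140 ⇒ V=12.4140 continue | (k=2,j=1): S=103.5000, (K−S)⁺=0.0000, hold=2.6400 ⇒ V=2.6400 continue | (k=2,j=2): S=131.3960, (K−S)⁺=0.0000, hold=0.0000 ⇒ V=0.0000 continue  boundary S*=-
step 1: (k=1,j=0): S=91.8585, (K−S)⁺=0.0015, hold=7.5666 ⇒ V=7.5666 continue | (k=1,j=1): S=116.6168, (K−S)⁺=0.0000, hold=1.3344 ⇒ V=1.3344 continue  boundary S*=-
step 0: (k=0,j=0): S=103.5000, (K−S)⁺=0.0000, hold=4.4775 ⇒ V=4.4775 continue  boundary S*=-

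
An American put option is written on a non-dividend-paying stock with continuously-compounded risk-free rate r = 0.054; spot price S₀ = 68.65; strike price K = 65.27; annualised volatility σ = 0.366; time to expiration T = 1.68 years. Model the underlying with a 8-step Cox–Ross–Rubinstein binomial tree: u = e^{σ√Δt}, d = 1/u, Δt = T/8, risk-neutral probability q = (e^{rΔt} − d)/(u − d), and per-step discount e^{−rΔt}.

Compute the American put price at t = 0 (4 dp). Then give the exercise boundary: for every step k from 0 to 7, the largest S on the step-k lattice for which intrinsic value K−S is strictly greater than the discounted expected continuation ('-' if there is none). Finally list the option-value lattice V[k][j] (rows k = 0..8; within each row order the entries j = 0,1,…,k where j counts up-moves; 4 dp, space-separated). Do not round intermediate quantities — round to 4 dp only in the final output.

price = 8.5430
boundary = - - - 41.5067 35.0976 41.5067 49.0861 41.5067
tree:
8.5430
12.4176 4.7406
17.4922 7.4659 2.0365
23.7633 11.4227 3.5537 0.5173
30.1724 16.8559 6.0778 1.0299 0.0000
35.5919 23.7633 10.1147 2.0506 0.0000 0.0000
40.1745 30.1724 16.1839 4.0827 0.0000 0.0000 0.0000
44.0496 35.5919 23.7633 8.1286 0.0000 0.0000 0.0000 0.0000
47.3262 40.1745 30.1724 16.1839 0.0000 0.0000 0.0000 0.0000 0.0000

params: Δt=0.21000 u=1.18261 d=0.84559 q=0.49201 e^(-rΔt)=0.98872
t_8 payoffs: 47.3262 40.1745 30.1724 16.1839 0.0000 0.0000 0.0000 0.0000 0.0000
t_7: node(7,0) S=21.2204 payoff=44.0496 vs cont=43.3136 → 44.0496 [stop]  node(7,1) S=29.6781 payoff=35.5919 vs cont=34.8559 → 35.5919 [stop]  node(7,2) S=41.5067 payoff=23.7633 vs cont=23.0273 → 23.7633 [stop]  node(7,3) S=58.0497 payoff=7.2203 vs cont=8.1286 → 8.1286 [wait]  node(7,4) S=81.1860 payoff=0.0000 vs cont=0.0000 → 0.0000 [wait]  node(7,5) S=113.5437 payoff=0.0000 vs cont=0.0000 → 0.0000 [wait]  node(7,6) S=158.7979 payoff=0.0000 vs cont=0.0000 → 0.0000 [wait]  node(7,7) S=222.0887 payoff=0.0000 vs cont=0.0000 → 0.0000 [wait]  ⇒ S*(7)=41.5067
t_6: node(6,0) S=25.0955 payoff=40.1745 vs cont=39.4385 → 40.1745 [stop]  node(6,1) S=35.0976 payoff=30.1724 vs cont=29.4364 → 30.1724 [stop]  node(6,2) S=49.0861 payoff=16.1839 vs cont=15.8897 → 16.1839 [stop]  node(6,3) S=68.6500 payoff=0.0000 vs cont=4.0827 → 4.0827 [wait]  node(6,4) S=96.0113 payoff=0.0000 vs cont=0.0000 → 0.0000 [wait]  node(6,5) S=134.2777 payoff=0.0000 vs cont=0.0000 → 0.0000 [wait]  node(6,6) S=187.7957 payoff=0.0000 vs cont=0.0000 → 0.0000 [wait]  ⇒ S*(6)=49.0861
t_5: node(5,0) S=29.6781 payoff=35.5919 vs cont=34.8559 → 35.5919 [stop]  node(5,1) S=41.5067 payoff=23.7633 vs cont=23.0273 → 23.7633 [stop]  node(5,2) S=58.0497 payoff=7.2203 vs cont=10.1147 → 10.1147 [wait]  node(5,3) S=81.1860 payoff=0.0000 vs cont=2.0506 → 2.0506 [wait]  node(5,4) S=113.5437 payoff=0.0000 vs cont=0.0000 → 0.0000 [wait]  node(5,5) S=158.7979 payoff=0.0000 vs cont=0.0000 → 0.0000 [wait]  ⇒ S*(5)=41.5067
t_4: node(4,0) S=35.0976 payoff=30.1724 vs cont=29.4364 → 30.1724 [stop]  node(4,1) S=49.0861 payoff=16.1839 vs cont=16.8559 → 16.8559 [wait]  node(4,2) S=68.6500 payoff=0.0000 vs cont=6.0778 → 6.0778 [wait]  node(4,3) S=96.0113 payoff=0.0000 vs cont=1.0299 → 1.0299 [wait]  node(4,4) S=134.2777 payoff=0.0000 vs cont=0.0000 → 0.0000 [wait]  ⇒ S*(4)=35.0976
t_3: node(3,0) S=41.5067 payoff=23.7633 vs cont=23.3542 → 23.7633 [stop]  node(3,1) S=58.0497 payoff=7.2203 vs cont=11.4227 → 11.4227 [wait]  node(3,2) S=81.1860 payoff=0.0000 vs cont=3.5537 → 3.5537 [wait]  node(3,3) S=113.5437 payoff=0.0000 vs cont=0.5173 → 0.5173 [wait]  ⇒ S*(3)=41.5067
t_2: node(2,0) S=49.0861 payoff=16.1839 vs cont=17.4922 → 17.4922 [wait]  node(2,1) S=68.6500 payoff=0.0000 vs cont=7.4659 → 7.4659 [wait]  node(2,2) S=96.0113 payoff=0.0000 vs cont=2.0365 → 2.0365 [wait]  ⇒ S*(2)=-
t_1: node(1,0) S=58.0497 payoff=7.2203 vs cont=12.4176 → 12.4176 [wait]  node(1,1) S=81.1860 payoff=0.0000 vs cont=4.7406 → 4.7406 [wait]  ⇒ S*(1)=-
t_0: node(0,0) S=68.6500 payoff=0.0000 vs cont=8.5430 → 8.5430 [wait]  ⇒ S*(0)=-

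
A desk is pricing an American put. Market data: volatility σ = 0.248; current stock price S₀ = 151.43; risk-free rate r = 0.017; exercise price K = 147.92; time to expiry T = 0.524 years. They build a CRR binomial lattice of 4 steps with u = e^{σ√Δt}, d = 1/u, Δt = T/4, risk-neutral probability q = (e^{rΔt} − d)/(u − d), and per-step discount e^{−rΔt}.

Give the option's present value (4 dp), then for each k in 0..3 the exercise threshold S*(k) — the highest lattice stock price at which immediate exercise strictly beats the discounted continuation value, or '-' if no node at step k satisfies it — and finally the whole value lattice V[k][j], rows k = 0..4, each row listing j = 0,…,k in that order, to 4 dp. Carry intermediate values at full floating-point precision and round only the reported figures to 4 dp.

price = 8.3799
boundary = - - - 115.6815
tree:
8.3799
13.7610 2.8169
21.7235 5.5353 0.0000
32.2385 10.8773 0.0000 0.0000
42.1698 21.3745 0.0000 0.0000 0.0000

params: Δt=0.13100 u=1.09391 d=0.91415 q=0.48998 e^(-rΔt)=0.99778
t_4 payoffs: 42.1698 21.3745 0.0000 0.0000 0.0000
t_3: node(3,0) S=115.6815 payoff=32.2385 vs cont=31.9095 → 32.2385 [stop]  node(3,1) S=138.4297 payoff=9.4903 vs cont=10.8773 → 10.8773 [wait]  node(3,2) S=165.6512 payoff=0.0000 vs cont=0.0000 → 0.0000 [wait]  node(3,3) S=198.2257 payoff=0.0000 vs cont=0.0000 → 0.0000 [wait]  ⇒ S*(3)=115.6815
t_2: node(2,0) S=126.5455 payoff=21.3745 vs cont=21.7235 → 21.7235 [wait]  node(2,1) S=151.4300 payoff=0.0000 vs cont=5.5353 → 5.5353 [wait]  node(2,2) S=181.2080 payoff=0.0000 vs cont=0.0000 → 0.0000 [wait]  ⇒ S*(2)=-
t_1: node(1,0) S=138.4297 payoff=9.4903 vs cont=13.7610 → 13.7610 [wait]  node(1,1) S=165.6512 payoff=0.0000 vs cont=2.8169 → 2.8169 [wait]  ⇒ S*(1)=-
t_0: node(0,0) S=151.4300 payoff=0.0000 vs cont=8.3799 → 8.3799 [wait]  ⇒ S*(0)=-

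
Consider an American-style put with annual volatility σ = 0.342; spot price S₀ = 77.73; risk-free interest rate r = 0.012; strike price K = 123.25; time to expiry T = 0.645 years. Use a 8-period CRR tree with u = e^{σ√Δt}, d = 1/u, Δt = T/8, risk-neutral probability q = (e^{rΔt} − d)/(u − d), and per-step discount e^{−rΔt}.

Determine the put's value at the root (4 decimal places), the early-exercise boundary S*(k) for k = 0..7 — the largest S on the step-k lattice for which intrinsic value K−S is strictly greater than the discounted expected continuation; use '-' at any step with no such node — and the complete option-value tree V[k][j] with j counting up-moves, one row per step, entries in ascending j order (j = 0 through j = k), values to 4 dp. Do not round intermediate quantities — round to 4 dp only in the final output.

params: Δt=0.08063 u=1.10198 d=0.90746 q=0.48072 e^(-rΔt)=0.99903
t_8 payoffs: 87.5066 79.8445 70.5401 59.2411 45.5200 28.8577 8.6235 0.0000 0.0000
t_7: node(7,0) S=39.3886 payoff=83.8614 vs cont=83.7422 → 83.8614 [stop]  node(7,1) S=47.8320 payoff=75.4180 vs cont=75.2988 → 75.4180 [stop]  node(7,2) S=58.0853 payoff=65.1647 vs cont=65.0455 → 65.1647 [stop]  node(7,3) S=70.5366 payoff=52.7134 vs cont=52.5942 → 52.7134 [stop]  node(7,4) S=85.6570 payoff=37.5930 vs cont=37.4738 → 37.5930 [stop]  node(7,5) S=104.0186 payoff=19.2314 vs cont=19.1123 → 19.2314 [stop]  node(7,6) S=126.3162 payoff=0.0000 vs cont=4.4737 → 4.4737 [wait]  node(7,7) S=153.3935 payoff=0.0000 vs cont=0.0000 → 0.0000 [wait]  ⇒ S*(7)=104.0186
t_6: node(6,0) S=43.4055 payoff=79.8445 vs cont=79.7254 → 79.8445 [stop]  node(6,1) S=52.7099 payoff=70.5401 vs cont=70.4209 → 70.5401 [stop]  node(6,2) S=64.0089 payoff=59.2411 vs cont=59.1219 → 59.2411 [stop]  node(6,3) S=77.7300 payoff=45.5200 vs cont=45.4008 → 45.5200 [stop]  node(6,4) S=94.3923 payoff=28.8577 vs cont=28.7385 → 28.8577 [stop]  node(6,5) S=114.6265 payoff=8.6235 vs cont=12.1254 → 12.1254 [wait]  node(6,6) S=139.1980 payoff=0.0000 vs cont=2.3209 → 2.3209 [wait]  ⇒ S*(6)=94.3923
t_5: node(5,0) S=47.8320 payoff=75.4180 vs cont=75.2988 → 75.4180 [stop]  node(5,1) S=58.0853 payoff=65.1647 vs cont=65.0455 → 65.1647 [stop]  node(5,2) S=70.5366 payoff=52.7134 vs cont=52.5942 → 52.7134 [stop]  node(5,3) S=85.6570 payoff=37.5930 vs cont=37.4738 → 37.5930 [stop]  node(5,4) S=104.0186 payoff=19.2314 vs cont=20.7940 → 20.7940 [wait]  node(5,5) S=126.3162 payoff=0.0000 vs cont=7.4050 → 7.4050 [wait]  ⇒ S*(5)=85.6570
t_4: node(4,0) S=52.7099 payoff=70.5401 vs cont=70.4209 → 70.5401 [stop]  node(4,1) S=64.0089 payoff=59.2411 vs cont=59.1219 → 59.2411 [stop]  node(4,2) S=77.7300 payoff=45.5200 vs cont=45.4008 → 45.5200 [stop]  node(4,3) S=94.3923 payoff=28.8577 vs cont=29.4889 → 29.4889 [wait]  node(4,4) S=114.6265 payoff=8.6235 vs cont=14.3438 → 14.3438 [wait]  ⇒ S*(4)=77.7300
t_3: node(3,0) S=58.0853 payoff=65.1647 vs cont=65.0455 → 65.1647 [stop]  node(3,1) S=70.5366 payoff=52.7134 vs cont=52.5942 → 52.7134 [stop]  node(3,2) S=85.6570 payoff=37.5930 vs cont=37.7770 → 37.7770 [wait]  node(3,3) S=104.0186 payoff=19.2314 vs cont=22.1869 → 22.1869 [wait]  ⇒ S*(3)=70.5366
t_2: node(2,0) S=64.0089 payoff=59.2411 vs cont=59.1219 → 59.2411 [stop]  node(2,1) S=77.7300 payoff=45.5200 vs cont=45.4892 → 45.5200 [stop]  node(2,2) S=94.3923 payoff=28.8577 vs cont=30.2533 → 30.2533 [wait]  ⇒ S*(2)=77.7300
t_1: node(1,0) S=70.5366 payoff=52.7134 vs cont=52.5942 → 52.7134 [stop]  node(1,1) S=85.6570 payoff=37.5930 vs cont=38.1441 → 38.1441 [wait]  ⇒ S*(1)=70.5366
t_0: node(0,0) S=77.7300 payoff=45.5200 vs cont=45.6655 → 45.6655 [wait]  ⇒ S*(0)=-

price = 45.6655
boundary = - 70.5366 77.7300 70.5366 77.7300 85.6570 94.3923 104.0186
tree:
45.6655
52.7134 38.1441
59.2411 45.5200 30.2533
65.1647 52.7134 37.7770 22.1869
70.5401 59.2411 45.5200 29.4889 14.3438
75.4180 65.1647 52.7134 37.5930 20.7940 7.4050
79.8445 70.5401 59.2411 45.5200 28.8577 12.1254 2.3209
83.8614 75.4180 65.1647 52.7134 37.5930 19.2314 4.4737 0.0000
87.5066 79.8445 70.5401 59.2411 45.5200 28.8577 8.6235 0.0000 0.0000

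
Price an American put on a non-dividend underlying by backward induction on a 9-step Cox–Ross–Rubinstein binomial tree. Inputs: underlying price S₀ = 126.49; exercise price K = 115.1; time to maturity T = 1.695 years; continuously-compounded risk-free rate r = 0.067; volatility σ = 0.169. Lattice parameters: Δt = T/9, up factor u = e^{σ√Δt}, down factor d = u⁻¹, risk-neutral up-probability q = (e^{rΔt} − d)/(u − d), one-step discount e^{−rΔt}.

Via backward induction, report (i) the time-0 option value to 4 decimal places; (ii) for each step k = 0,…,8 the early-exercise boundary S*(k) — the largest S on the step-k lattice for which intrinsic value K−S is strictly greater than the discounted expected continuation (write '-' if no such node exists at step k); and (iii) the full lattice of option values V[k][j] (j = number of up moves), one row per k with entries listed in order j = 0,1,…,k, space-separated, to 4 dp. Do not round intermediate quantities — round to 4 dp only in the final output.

Δt=0.18833  u=1.07610  d=0.92928  q=0.56816  discount=0.98746
step 9 (expiry): payoffs max(K−S,0) = 49.7283 39.4005 27.4409 13.5919 0.0000 0.0000 0.0000 0.0000 0.0000 0.0000
step 8: (k=8,j=0): S=70.3463, (K−S)⁺=44.7537, hold=43.3104 ⇒ V=44.7537 exercise | (k=8,j=1): S=81.4601, (K−S)⁺=33.6399, hold=32.1966 ⇒ V=33.6399 exercise | (k=8,j=2): S=94.3298, (K−S)⁺=20.7702, hold=19.3270 ⇒ V=20.7702 exercise | (k=8,j=3): S=109.2327, (K−S)⁺=5.8673, hold=5.7959 ⇒ V=5.8673 exercise | (k=8,j=4): S=126.4900, (K−S)⁺=0.0000, hold=0.0000 ⇒ V=0.0000 continue | (k=8,j=5): S=146.4738, (K−S)⁺=0.0000, hold=0.0000 ⇒ V=0.0000 continue | (k=8,j=6): S=169.6147, (K−S)⁺=0.0000, hold=0.0000 ⇒ V=0.0000 continue | (k=8,j=7): S=196.4117, (K−S)⁺=0.0000, hold=0.0000 ⇒ V=0.0000 continue | (k=8,j=8): S=227.4422, (K−S)⁺=0.0000, hold=0.0000 ⇒ V=0.0000 continue  boundary S*=109.2327
step 7: (k=7,j=0): S=75.6995, (K−S)⁺=39.4005, hold=37.9572 ⇒ V=39.4005 exercise | (k=7,j=1): S=87.6591, (K−S)⁺=27.4409, hold=25.9977 ⇒ V=27.4409 exercise | (k=7,j=2): S=101.5081, (K−S)⁺=13.5919, hold=12.1487 ⇒ V=13.5919 exercise | (k=7,j=3): S=117.5451, (K−S)⁺=0.0000, hold=2.5020 ⇒ V=2.5020 continue | (k=7,j=4): S=136.1156, (K−S)⁺=0.0000, hold=0.0000 ⇒ V=0.0000 continue | (k=7,j=5): S=157.6201, (K−S)⁺=0.0000, hold=0.0000 ⇒ V=0.0000 continue | (k=7,j=6): S=182.5221, (K−S)⁺=0.0000, hold=0.0000 ⇒ V=0.0000 continue | (k=7,j=7): S=211.3582, (K−S)⁺=0.0000, hold=0.0000 ⇒ V=0.0000 continue  boundary S*=101.5081
step 6: (k=6,j=0): S=81.4601, (K−S)⁺=33.6399, hold=32.1966 ⇒ V=33.6399 exercise | (k=6,j=1): S=94.3298, (K−S)⁺=20.7702, hold=19.3270 ⇒ V=20.7702 exercise | (k=6,j=2): S=109.2327, (K−S)⁺=5.8673, hold=7.1996 ⇒ V=7.1996 continue | (k=6,j=3): S=126.4900, (K−S)⁺=0.0000, hold=1.0669 ⇒ V=1.0669 continue | (k=6,j=4): S=146.4738, (K−S)⁺=0.0000, hold=0.0000 ⇒ V=0.0000 continue | (k=6,j=5): S=169.6147, (K−S)⁺=0.0000, hold=0.0000 ⇒ V=0.0000 continue | (k=6,j=6): S=196.4117, (K−S)⁺=0.0000, hold=0.0000 ⇒ V=0.0000 continue  boundary S*=94.3298
step 5: (k=5,j=0): S=87.6591, (K−S)⁺=27.4409, hold=25.9977 ⇒ V=27.4409 exercise | (k=5,j=1): S=101.5081, (K−S)⁺=13.5919, hold=12.8961 ⇒ V=13.5919 exercise | (k=5,j=2): S=117.5451, (K−S)⁺=0.0000, hold=3.6686 ⇒ V=3.6686 continue | (k=5,j=3): S=136.1156, (K−S)⁺=0.0000, hold=0.4549 ⇒ V=0.4549 continue | (k=5,j=4): S=157.6201, (K−S)⁺=0.0000, hold=0.0000 ⇒ V=0.0000 continue | (k=5,j=5): S=182.5221, (K−S)⁺=0.0000, hold=0.0000 ⇒ V=0.0000 continue  boundary S*=101.5081
step 4: (k=4,j=0): S=94.3298, (K−S)⁺=20.7702, hold=19.3270 ⇒ V=20.7702 exercise | (k=4,j=1): S=109.2327, (K−S)⁺=5.8673, hold=7.8541 ⇒ V=7.8541 continue | (k=4,j=2): S=126.4900, (K−S)⁺=0.0000, hold=1.8196 ⇒ V=1.8196 continue | (k=4,j=3): S=146.4738, (K−S)⁺=0.0000, hold=0.1940 ⇒ V=0.1940 continue | (k=4,j=4): S=169.6147, (K−S)⁺=0.0000, hold=0.0000 ⇒ V=0.0000 continue  boundary S*=94.3298
step 3: (k=3,j=0): S=101.5081, (K−S)⁺=13.5919, hold=13.2633 ⇒ V=13.5919 exercise | (k=3,j=1): S=117.5451, (K−S)⁺=0.0000, hold=4.3700 ⇒ V=4.3700 continue | (k=3,j=2): S=136.1156, (K−S)⁺=0.0000, hold=0.8848 ⇒ V=0.8848 continue | (k=3,j=3): S=157.6201, (K−S)⁺=0.0000, hold=0.0827 ⇒ V=0.0827 continue  boundary S*=101.5081
step 2: (k=2,j=0): S=109.2327, (K−S)⁺=5.8673, hold=8.2476 ⇒ V=8.2476 continue | (k=2,j=1): S=126.4900, (K−S)⁺=0.0000, hold=2.3599 ⇒ V=2.3599 continue | (k=2,j=2): S=146.4738, (K−S)⁺=0.0000, hold=0.4237 ⇒ V=0.4237 continue  boundary S*=-
step 1: (k=1,j=0): S=117.5451, (K−S)⁺=0.0000, hold=4.8409 ⇒ V=4.8409 continue | (k=1,j=1): S=136.1156, (K−S)⁺=0.0000, hold=1.2440 ⇒ V=1.2440 continue  boundary S*=-
step 0: (k=0,j=0): S=126.4900, (K−S)⁺=0.0000, hold=2.7622 ⇒ V=2.7622 continue  boundary S*=-

price = 2.7622
boundary = - - - 101.5081 94.3298 101.5081 94.3298 101.5081 109.2327
tree:
2.7622
4.8409 1.2440
8.2476 2.3599 0.4237
13.5919 4.3700 0.8848 0.0827
20.7702 7.8541 1.8196 0.1940 0.0000
27.4409 13.5919 3.6686 0.4549 0.0000 0.0000
33.6399 20.7702 7.1996 1.0669 0.0000 0.0000 0.0000
39.4005 27.4409 13.5919 2.5020 0.0000 0.0000 0.0000 0.0000
44.7537 33.6399 20.7702 5.8673 0.0000 0.0000 0.0000 0.0000 0.0000
49.7283 39.4005 27.4409 13.5919 0.0000 0.0000 0.0000 0.0000 0.0000 0.0000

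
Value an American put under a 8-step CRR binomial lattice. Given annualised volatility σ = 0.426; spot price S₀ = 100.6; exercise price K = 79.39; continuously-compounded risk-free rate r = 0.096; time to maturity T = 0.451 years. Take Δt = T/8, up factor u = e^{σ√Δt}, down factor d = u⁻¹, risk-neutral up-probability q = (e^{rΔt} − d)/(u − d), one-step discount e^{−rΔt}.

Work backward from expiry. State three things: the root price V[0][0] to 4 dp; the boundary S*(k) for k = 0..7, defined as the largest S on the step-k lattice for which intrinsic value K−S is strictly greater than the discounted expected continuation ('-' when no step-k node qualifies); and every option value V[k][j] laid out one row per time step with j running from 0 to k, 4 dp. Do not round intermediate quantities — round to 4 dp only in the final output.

price = 2.1609
boundary = - - - - - 60.6681 54.8318 60.6681
tree:
2.1609
3.5301 0.8233
5.6340 1.4772 0.1822
8.7378 2.6098 0.3674 0.0000
13.0780 4.5184 0.7411 0.0000 0.0000
18.7219 7.6097 1.4947 0.0000 0.0000 0.0000
24.5582 12.3153 3.0148 0.0000 0.0000 0.0000 0.0000
29.8330 18.7219 6.0807 0.0000 0.0000 0.0000 0.0000 0.0000
34.6004 24.5582 12.2645 0.0000 0.0000 0.0000 0.0000 0.0000 0.0000

params: Δt=0.05638 u=1.10644 d=0.90380 q=0.50151 e^(-rΔt)=0.99460
t_8 payoffs: 34.6004 24.5582 12.2645 0.0000 0.0000 0.0000 0.0000 0.0000 0.0000
t_7: node(7,0) S=49.5570 payoff=29.8330 vs cont=29.4045 → 29.8330 [stop]  node(7,1) S=60.6681 payoff=18.7219 vs cont=18.2934 → 18.7219 [stop]  node(7,2) S=74.2703 payoff=5.1197 vs cont=6.0807 → 6.0807 [wait]  node(7,3) S=90.9223 payoff=0.0000 vs cont=0.0000 → 0.0000 [wait]  node(7,4) S=111.3078 payoff=0.0000 vs cont=0.0000 → 0.0000 [wait]  node(7,5) S=136.2639 payoff=0.0000 vs cont=0.0000 → 0.0000 [wait]  node(7,6) S=166.8153 payoff=0.0000 vs cont=0.0000 → 0.0000 [wait]  node(7,7) S=204.2166 payoff=0.0000 vs cont=0.0000 → 0.0000 [wait]  ⇒ S*(7)=60.6681
t_6: node(6,0) S=54.8318 payoff=24.5582 vs cont=24.1297 → 24.5582 [stop]  node(6,1) S=67.1255 payoff=12.2645 vs cont=12.3153 → 12.3153 [wait]  node(6,2) S=82.1756 payoff=0.0000 vs cont=3.0148 → 3.0148 [wait]  node(6,3) S=100.6000 payoff=0.0000 vs cont=0.0000 → 0.0000 [wait]  node(6,4) S=123.1553 payoff=0.0000 vs cont=0.0000 → 0.0000 [wait]  node(6,5) S=150.7677 payoff=0.0000 vs cont=0.0000 → 0.0000 [wait]  node(6,6) S=184.5710 payoff=0.0000 vs cont=0.0000 → 0.0000 [wait]  ⇒ S*(6)=54.8318
t_5: node(5,0) S=60.6681 payoff=18.7219 vs cont=18.3188 → 18.7219 [stop]  node(5,1) S=74.2703 payoff=5.1197 vs cont=7.6097 → 7.6097 [wait]  node(5,2) S=90.9223 payoff=0.0000 vs cont=1.4947 → 1.4947 [wait]  node(5,3) S=111.3078 payoff=0.0000 vs cont=0.0000 → 0.0000 [wait]  node(5,4) S=136.2639 payoff=0.0000 vs cont=0.0000 → 0.0000 [wait]  node(5,5) S=166.8153 payoff=0.0000 vs cont=0.0000 → 0.0000 [wait]  ⇒ S*(5)=60.6681
t_4: node(4,0) S=67.1255 payoff=12.2645 vs cont=13.0780 → 13.0780 [wait]  node(4,1) S=82.1756 payoff=0.0000 vs cont=4.5184 → 4.5184 [wait]  node(4,2) S=100.6000 payoff=0.0000 vs cont=0.7411 → 0.7411 [wait]  node(4,3) S=123.1553 payoff=0.0000 vs cont=0.0000 → 0.0000 [wait]  node(4,4) S=150.7677 payoff=0.0000 vs cont=0.0000 → 0.0000 [wait]  ⇒ S*(4)=-
t_3: node(3,0) S=74.2703 payoff=5.1197 vs cont=8.7378 → 8.7378 [wait]  node(3,1) S=90.9223 payoff=0.0000 vs cont=2.6098 → 2.6098 [wait]  node(3,2) S=111.3078 payoff=0.0000 vs cont=0.3674 → 0.3674 [wait]  node(3,3) S=136.2639 payoff=0.0000 vs cont=0.0000 → 0.0000 [wait]  ⇒ S*(3)=-
t_2: node(2,0) S=82.1756 payoff=0.0000 vs cont=5.6340 → 5.6340 [wait]  node(2,1) S=100.6000 payoff=0.0000 vs cont=1.4772 → 1.4772 [wait]  node(2,2) S=123.1553 payoff=0.0000 vs cont=0.1822 → 0.1822 [wait]  ⇒ S*(2)=-
t_1: node(1,0) S=90.9223 payoff=0.0000 vs cont=3.5301 → 3.5301 [wait]  node(1,1) S=111.3078 payoff=0.0000 vs cont=0.8233 → 0.8233 [wait]  ⇒ S*(1)=-
t_0: node(0,0) S=100.6000 payoff=0.0000 vs cont=2.1609 → 2.1609 [wait]  ⇒ S*(0)=-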